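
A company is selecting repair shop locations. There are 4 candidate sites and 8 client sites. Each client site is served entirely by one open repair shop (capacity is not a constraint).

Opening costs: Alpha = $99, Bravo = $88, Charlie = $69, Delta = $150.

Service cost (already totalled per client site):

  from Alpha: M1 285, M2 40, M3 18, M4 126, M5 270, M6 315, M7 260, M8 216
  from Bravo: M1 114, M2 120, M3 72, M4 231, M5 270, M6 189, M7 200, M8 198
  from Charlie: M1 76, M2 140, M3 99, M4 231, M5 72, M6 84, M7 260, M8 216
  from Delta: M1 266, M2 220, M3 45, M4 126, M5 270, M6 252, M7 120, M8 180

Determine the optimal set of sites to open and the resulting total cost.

For any fixed open set, each client site goes to its cheapest open site; total = fixed + service.
{Alpha, Charlie, Delta}: M1→Charlie 76, M2→Alpha 40, M3→Alpha 18, M4→Alpha 126, M5→Charlie 72, M6→Charlie 84, M7→Delta 120, M8→Delta 180. Service 716; fixed 318; total 1034.
{Alpha, Charlie}: M1→Charlie 76, M2→Alpha 40, M3→Alpha 18, M4→Alpha 126, M5→Charlie 72, M6→Charlie 84, M7→Alpha 260, M8→Alpha 216. Service 892; fixed 168; total 1060.
{Charlie, Delta}: M1→Charlie 76, M2→Charlie 140, M3→Delta 45, M4→Delta 126, M5→Charlie 72, M6→Charlie 84, M7→Delta 120, M8→Delta 180. Service 843; fixed 219; total 1062.
{Alpha, Bravo, Charlie, Delta}: service 716 + fixed 406 = 1122
(All 15 nonempty subsets were checked; Alpha, Charlie and Delta is lowest.)

Open Alpha, Charlie and Delta; minimum total cost 1034.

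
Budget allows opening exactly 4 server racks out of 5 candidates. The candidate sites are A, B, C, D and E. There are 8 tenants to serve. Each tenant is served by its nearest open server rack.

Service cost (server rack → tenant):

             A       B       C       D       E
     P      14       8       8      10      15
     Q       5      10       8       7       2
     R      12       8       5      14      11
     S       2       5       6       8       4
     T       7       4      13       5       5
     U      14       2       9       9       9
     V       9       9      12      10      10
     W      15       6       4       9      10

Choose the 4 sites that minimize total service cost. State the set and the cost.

With exactly 4 open, each tenant uses its cheapest among the chosen.
{A, B, C, E}: P→B 8, Q→E 2, R→C 5, S→A 2, T→B 4, U→B 2, V→A 9, W→C 4. Service cost 36.
{B, C, D, E}: service cost 38
{A, B, C, D}: service cost 39
Among all 5 size-4 choices, {A, B, C, E} is lowest.

Choose A, B, C and E; total service cost 36.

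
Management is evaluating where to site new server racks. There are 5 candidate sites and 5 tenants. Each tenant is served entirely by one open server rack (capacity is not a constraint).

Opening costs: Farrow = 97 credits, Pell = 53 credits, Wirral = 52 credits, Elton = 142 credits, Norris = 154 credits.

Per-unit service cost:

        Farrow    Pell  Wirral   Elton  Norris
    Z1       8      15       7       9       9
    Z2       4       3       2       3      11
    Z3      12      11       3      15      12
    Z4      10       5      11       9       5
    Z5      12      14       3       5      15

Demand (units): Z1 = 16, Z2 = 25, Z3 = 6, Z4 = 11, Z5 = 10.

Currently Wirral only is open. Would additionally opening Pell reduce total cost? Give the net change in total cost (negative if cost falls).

Yes — net change −13 (cost falls by 13).

Current service cost with {Wirral}: 331.
Adding Pell: each tenant re-picks its cheapest; new service cost 265, saving 66.
Extra fixed cost: 53. Net change = 53 − 66 = -13.
(Totals: 383 → 370.)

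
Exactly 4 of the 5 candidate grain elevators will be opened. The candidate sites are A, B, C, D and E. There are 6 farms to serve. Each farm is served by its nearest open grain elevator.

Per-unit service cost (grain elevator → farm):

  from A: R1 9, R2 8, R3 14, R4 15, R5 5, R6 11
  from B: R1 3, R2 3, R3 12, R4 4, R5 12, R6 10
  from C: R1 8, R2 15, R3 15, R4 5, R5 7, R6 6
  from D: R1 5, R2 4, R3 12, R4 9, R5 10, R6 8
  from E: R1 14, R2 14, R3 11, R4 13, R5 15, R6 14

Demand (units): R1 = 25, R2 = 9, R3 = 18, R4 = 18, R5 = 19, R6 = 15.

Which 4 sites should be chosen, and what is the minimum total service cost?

Choose A, B, C and E; total service cost 557.

With exactly 4 open, each farm uses its cheapest among the chosen.
{A, B, C, E}: R1→B 3·25=75, R2→B 3·9=27, R3→E 11·18=198, R4→B 4·18=72, R5→A 5·19=95, R6→C 6·15=90. Service cost 557.
{A, B, C, D}: service cost 575
{A, B, D, E}: service cost 587
Among all 5 size-4 choices, {A, B, C, E} is lowest.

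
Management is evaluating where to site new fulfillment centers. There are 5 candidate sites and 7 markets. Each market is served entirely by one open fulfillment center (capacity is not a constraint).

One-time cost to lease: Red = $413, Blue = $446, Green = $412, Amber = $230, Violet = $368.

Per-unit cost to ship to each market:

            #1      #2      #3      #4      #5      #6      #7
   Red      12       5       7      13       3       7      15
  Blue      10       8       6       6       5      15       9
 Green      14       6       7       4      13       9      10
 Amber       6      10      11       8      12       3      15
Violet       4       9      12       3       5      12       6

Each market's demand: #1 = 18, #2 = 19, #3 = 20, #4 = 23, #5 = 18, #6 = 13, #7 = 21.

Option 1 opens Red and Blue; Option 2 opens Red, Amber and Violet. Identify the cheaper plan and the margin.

Option 2 is cheaper by 120.

Option 1: {Red, Blue}: #1→Blue 10·18=180, #2→Red 5·19=95, #3→Blue 6·20=120, #4→Blue 6·23=138, #5→Red 3·18=54, #6→Red 7·13=91, #7→Blue 9·21=189. Service 867; fixed 859; total 1726.
Option 2: {Red, Amber, Violet}: #1→Violet 4·18=72, #2→Red 5·19=95, #3→Red 7·20=140, #4→Violet 3·23=69, #5→Red 3·18=54, #6→Amber 3·13=39, #7→Violet 6·21=126. Service 595; fixed 1011; total 1606.
Difference: |1726 − 1606| = 120.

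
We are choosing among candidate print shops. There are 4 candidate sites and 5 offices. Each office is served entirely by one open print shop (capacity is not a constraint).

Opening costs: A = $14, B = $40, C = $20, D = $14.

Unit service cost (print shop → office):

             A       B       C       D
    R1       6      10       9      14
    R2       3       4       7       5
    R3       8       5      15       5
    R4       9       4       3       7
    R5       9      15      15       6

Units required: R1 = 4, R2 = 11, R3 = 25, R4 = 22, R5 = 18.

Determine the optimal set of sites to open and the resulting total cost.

For any fixed open set, each office goes to its cheapest open site; total = fixed + service.
{A, C, D}: R1→A 6·4=24, R2→A 3·11=33, R3→D 5·25=125, R4→C 3·22=66, R5→D 6·18=108. Service 356; fixed 48; total 404.
{C, D}: service 390 + fixed 34 = 424
{A, B, C, D}: service 356 + fixed 88 = 444
{A}: service 617 + fixed 14 = 631
(All 15 nonempty subsets were checked; A, C and D is lowest.)

Open A, C and D; minimum total cost 404.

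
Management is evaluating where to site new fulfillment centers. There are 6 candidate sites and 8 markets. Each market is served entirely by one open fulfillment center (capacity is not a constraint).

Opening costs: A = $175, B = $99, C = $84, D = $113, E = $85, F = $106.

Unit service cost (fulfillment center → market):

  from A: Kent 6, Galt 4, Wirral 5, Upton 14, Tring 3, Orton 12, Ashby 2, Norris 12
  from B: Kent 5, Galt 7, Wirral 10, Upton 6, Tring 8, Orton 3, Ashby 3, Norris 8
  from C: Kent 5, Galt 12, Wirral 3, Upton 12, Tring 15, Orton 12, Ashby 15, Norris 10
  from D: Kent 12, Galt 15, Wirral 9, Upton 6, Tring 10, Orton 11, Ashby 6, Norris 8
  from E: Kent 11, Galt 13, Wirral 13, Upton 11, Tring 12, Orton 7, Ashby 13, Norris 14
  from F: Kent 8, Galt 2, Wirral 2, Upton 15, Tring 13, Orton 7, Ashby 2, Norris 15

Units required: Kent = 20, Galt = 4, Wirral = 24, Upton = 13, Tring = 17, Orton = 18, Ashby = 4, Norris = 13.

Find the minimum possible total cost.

Minimum total cost: 741

For any fixed open set, each market goes to its cheapest open site; total = fixed + service.
{B, F}: Kent→B 5·20=100, Galt→F 2·4=8, Wirral→F 2·24=48, Upton→B 6·13=78, Tring→B 8·17=136, Orton→B 3·18=54, Ashby→F 2·4=8, Norris→B 8·13=104. Service 536; fixed 205; total 741.
{B, C}: Kent→B 5·20=100, Galt→B 7·4=28, Wirral→C 3·24=72, Upton→B 6·13=78, Tring→B 8·17=136, Orton→B 3·18=54, Ashby→B 3·4=12, Norris→B 8·13=104. Service 584; fixed 183; total 767.
{A, B}: Kent→B 5·20=100, Galt→A 4·4=16, Wirral→A 5·24=120, Upton→B 6·13=78, Tring→A 3·17=51, Orton→B 3·18=54, Ashby→A 2·4=8, Norris→B 8·13=104. Service 531; fixed 274; total 805.
{A, B, C, D, E, F}: service 451 + fixed 662 = 1113
No other subset beats 741.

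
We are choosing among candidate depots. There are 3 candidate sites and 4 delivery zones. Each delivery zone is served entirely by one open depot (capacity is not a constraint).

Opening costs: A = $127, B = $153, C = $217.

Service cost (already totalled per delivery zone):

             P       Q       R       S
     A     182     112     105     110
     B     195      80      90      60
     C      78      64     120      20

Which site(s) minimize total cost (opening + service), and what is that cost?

Open C only; minimum total cost 499.

For any fixed open set, each delivery zone goes to its cheapest open site; total = fixed + service.
{C}: P→C 78, Q→C 64, R→C 120, S→C 20. Service 282; fixed 217; total 499.
{B}: service 425 + fixed 153 = 578
{A, C}: P→C 78, Q→C 64, R→A 105, S→C 20. Service 267; fixed 344; total 611.
{A, B, C}: P→C 78, Q→C 64, R→B 90, S→C 20. Service 252; fixed 497; total 749.
No other subset beats 499.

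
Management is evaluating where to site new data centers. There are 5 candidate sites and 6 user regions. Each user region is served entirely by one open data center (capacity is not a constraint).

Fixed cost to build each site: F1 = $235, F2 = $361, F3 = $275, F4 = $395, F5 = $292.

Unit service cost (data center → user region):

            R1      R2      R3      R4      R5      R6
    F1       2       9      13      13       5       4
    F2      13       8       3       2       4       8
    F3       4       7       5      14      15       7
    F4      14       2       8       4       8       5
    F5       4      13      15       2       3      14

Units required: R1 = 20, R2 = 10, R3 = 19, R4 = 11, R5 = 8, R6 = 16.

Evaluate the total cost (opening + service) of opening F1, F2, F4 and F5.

Total cost: 1510

Each user region is assigned to its cheapest site among the open ones.
{F1, F2, F4, F5}: R1→F1 2·20=40, R2→F4 2·10=20, R3→F2 3·19=57, R4→F2 2·11=22, R5→F5 3·8=24, R6→F1 4·16=64. Service 227; fixed 1283; total 1510.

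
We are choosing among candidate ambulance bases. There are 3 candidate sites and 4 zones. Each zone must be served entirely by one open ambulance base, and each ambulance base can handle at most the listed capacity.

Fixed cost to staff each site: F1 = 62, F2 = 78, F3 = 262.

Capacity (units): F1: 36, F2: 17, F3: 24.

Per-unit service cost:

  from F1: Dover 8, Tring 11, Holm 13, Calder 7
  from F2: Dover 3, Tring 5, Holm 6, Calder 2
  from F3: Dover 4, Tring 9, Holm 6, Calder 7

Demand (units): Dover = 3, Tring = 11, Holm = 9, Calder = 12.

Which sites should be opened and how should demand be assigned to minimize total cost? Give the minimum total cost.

Minimum total cost: 405

Open {F1, F2}: Dover→F2 3·3=9, Tring→F2 5·11=55, Holm→F1 13·9=117, Calder→F1 7·12=84.
Loads: F1 carries 21/36, F2 carries 14/17. Service 265; fixed 140; total 405.
Next best feasible plan costs 408.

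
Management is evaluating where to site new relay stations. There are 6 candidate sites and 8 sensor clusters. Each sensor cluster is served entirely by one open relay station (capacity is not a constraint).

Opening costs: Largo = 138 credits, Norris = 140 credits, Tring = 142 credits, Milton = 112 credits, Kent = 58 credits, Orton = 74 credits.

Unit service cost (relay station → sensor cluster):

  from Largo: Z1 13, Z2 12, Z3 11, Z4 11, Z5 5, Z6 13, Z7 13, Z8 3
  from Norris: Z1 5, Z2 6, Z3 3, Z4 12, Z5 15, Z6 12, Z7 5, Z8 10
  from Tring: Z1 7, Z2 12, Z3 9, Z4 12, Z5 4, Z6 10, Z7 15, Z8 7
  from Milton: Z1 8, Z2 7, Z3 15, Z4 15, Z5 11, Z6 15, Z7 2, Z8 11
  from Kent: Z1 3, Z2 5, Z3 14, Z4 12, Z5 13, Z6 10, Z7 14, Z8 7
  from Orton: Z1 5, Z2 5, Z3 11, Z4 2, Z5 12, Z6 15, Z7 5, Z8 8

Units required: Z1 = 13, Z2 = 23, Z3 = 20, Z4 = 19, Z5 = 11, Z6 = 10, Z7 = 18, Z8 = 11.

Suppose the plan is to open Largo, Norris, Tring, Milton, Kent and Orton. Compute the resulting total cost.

Each sensor cluster is assigned to its cheapest site among the open ones.
{Largo, Norris, Tring, Milton, Kent, Orton}: Z1→Kent 3·13=39, Z2→Kent 5·23=115, Z3→Norris 3·20=60, Z4→Orton 2·19=38, Z5→Tring 4·11=44, Z6→Tring 10·10=100, Z7→Milton 2·18=36, Z8→Largo 3·11=33. Service 465; fixed 664; total 1129.

Total cost: 1129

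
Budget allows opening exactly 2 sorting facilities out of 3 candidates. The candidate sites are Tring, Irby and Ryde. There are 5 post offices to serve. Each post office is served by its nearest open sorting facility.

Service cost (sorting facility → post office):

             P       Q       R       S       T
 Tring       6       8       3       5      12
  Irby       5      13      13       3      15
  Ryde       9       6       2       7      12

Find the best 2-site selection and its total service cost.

Choose Irby and Ryde; total service cost 28.

With exactly 2 open, each post office uses its cheapest among the chosen.
{Irby, Ryde}: P→Irby 5, Q→Ryde 6, R→Ryde 2, S→Irby 3, T→Ryde 12. Service cost 28.
{Tring, Irby}: service cost 31
{Tring, Ryde}: service cost 31
Among all 3 size-2 choices, {Irby, Ryde} is lowest.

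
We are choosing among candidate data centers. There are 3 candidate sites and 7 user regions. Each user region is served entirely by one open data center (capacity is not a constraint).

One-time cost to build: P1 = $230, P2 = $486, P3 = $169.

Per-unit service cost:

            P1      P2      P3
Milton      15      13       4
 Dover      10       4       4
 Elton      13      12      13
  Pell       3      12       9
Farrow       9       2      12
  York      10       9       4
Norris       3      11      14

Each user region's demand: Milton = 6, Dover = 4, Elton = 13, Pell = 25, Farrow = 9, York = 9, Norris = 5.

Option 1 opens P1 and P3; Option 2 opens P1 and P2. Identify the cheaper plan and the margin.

Option 1: {P1, P3}: Milton→P3 4·6=24, Dover→P3 4·4=16, Elton→P1 13·13=169, Pell→P1 3·25=75, Farrow→P1 9·9=81, York→P3 4·9=36, Norris→P1 3·5=15. Service 416; fixed 399; total 815.
Option 2: {P1, P2}: Milton→P2 13·6=78, Dover→P2 4·4=16, Elton→P2 12·13=156, Pell→P1 3·25=75, Farrow→P2 2·9=18, York→P2 9·9=81, Norris→P1 3·5=15. Service 439; fixed 716; total 1155.
Difference: |815 − 1155| = 340.

Option 1 is cheaper by 340.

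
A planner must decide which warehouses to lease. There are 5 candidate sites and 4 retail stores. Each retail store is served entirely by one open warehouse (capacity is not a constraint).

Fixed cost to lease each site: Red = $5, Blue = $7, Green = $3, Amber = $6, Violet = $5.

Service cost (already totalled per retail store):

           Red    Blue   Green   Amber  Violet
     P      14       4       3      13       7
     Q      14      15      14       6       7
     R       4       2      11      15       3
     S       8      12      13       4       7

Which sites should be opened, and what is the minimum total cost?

For any fixed open set, each retail store goes to its cheapest open site; total = fixed + service.
{Green, Violet}: P→Green 3, Q→Violet 7, R→Violet 3, S→Violet 7. Service 20; fixed 8; total 28.
{Blue, Amber}: service 16 + fixed 13 = 29
{Violet}: service 24 + fixed 5 = 29
{Red, Blue, Green, Amber, Violet}: service 15 + fixed 26 = 41
No other subset beats 28.

Open Green and Violet; minimum total cost 28.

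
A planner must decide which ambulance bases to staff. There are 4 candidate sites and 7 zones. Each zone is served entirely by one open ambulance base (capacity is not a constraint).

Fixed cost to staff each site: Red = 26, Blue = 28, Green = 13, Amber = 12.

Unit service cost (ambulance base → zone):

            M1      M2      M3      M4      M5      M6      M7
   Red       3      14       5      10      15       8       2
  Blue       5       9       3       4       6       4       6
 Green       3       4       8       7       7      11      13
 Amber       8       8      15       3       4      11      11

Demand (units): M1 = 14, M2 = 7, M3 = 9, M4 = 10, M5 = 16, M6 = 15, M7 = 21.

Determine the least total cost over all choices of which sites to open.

Minimum total cost: 372

For any fixed open set, each zone goes to its cheapest open site; total = fixed + service.
{Red, Blue, Green, Amber}: M1→Red 3·14=42, M2→Green 4·7=28, M3→Blue 3·9=27, M4→Amber 3·10=30, M5→Amber 4·16=64, M6→Blue 4·15=60, M7→Red 2·21=42. Service 293; fixed 79; total 372.
{Red, Blue, Amber}: service 321 + fixed 66 = 387
{Red, Blue, Green}: service 335 + fixed 67 = 402
{Amber}: service 793 + fixed 12 = 805
No other subset beats 372.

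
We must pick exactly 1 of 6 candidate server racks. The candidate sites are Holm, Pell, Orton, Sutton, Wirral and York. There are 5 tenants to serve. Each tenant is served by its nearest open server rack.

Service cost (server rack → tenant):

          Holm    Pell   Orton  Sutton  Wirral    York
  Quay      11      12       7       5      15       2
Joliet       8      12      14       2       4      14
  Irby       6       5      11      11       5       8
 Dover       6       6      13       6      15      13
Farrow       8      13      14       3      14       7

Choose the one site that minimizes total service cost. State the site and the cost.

Choose Sutton only; total service cost 27.

With exactly 1 open, each tenant uses its cheapest among the chosen.
{Sutton}: Quay→Sutton 5, Joliet→Sutton 2, Irby→Sutton 11, Dover→Sutton 6, Farrow→Sutton 3. Service cost 27.
{Holm}: service cost 39
{York}: service cost 44
Among all 6 size-1 choices, {Sutton} is lowest.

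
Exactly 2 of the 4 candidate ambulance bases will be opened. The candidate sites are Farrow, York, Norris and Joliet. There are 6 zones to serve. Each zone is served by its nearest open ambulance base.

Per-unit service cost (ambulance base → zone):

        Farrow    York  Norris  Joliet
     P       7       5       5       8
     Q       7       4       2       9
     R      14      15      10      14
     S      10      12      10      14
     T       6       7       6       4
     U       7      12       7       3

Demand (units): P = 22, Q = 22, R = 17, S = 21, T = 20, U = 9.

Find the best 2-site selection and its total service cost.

With exactly 2 open, each zone uses its cheapest among the chosen.
{Norris, Joliet}: P→Norris 5·22=110, Q→Norris 2·22=44, R→Norris 10·17=170, S→Norris 10·21=210, T→Joliet 4·20=80, U→Joliet 3·9=27. Service cost 641.
{Farrow, Norris}: service cost 717
{York, Norris}: service cost 717
Among all 6 size-2 choices, {Norris, Joliet} is lowest.

Choose Norris and Joliet; total service cost 641.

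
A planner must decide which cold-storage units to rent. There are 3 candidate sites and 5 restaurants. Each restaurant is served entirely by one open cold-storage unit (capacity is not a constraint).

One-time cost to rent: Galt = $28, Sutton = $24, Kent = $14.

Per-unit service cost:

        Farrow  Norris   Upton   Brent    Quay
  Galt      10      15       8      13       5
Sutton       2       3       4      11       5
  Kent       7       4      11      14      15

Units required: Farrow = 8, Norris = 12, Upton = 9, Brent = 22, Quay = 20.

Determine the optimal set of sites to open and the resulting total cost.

Open Sutton only; minimum total cost 454.

For any fixed open set, each restaurant goes to its cheapest open site; total = fixed + service.
{Sutton}: Farrow→Sutton 2·8=16, Norris→Sutton 3·12=36, Upton→Sutton 4·9=36, Brent→Sutton 11·22=242, Quay→Sutton 5·20=100. Service 430; fixed 24; total 454.
{Sutton, Kent}: service 430 + fixed 38 = 468
{Galt, Sutton}: service 430 + fixed 52 = 482
{Galt, Sutton, Kent}: Farrow→Sutton 2·8=16, Norris→Sutton 3·12=36, Upton→Sutton 4·9=36, Brent→Sutton 11·22=242, Quay→Galt 5·20=100. Service 430; fixed 66; total 496.
No other subset beats 454.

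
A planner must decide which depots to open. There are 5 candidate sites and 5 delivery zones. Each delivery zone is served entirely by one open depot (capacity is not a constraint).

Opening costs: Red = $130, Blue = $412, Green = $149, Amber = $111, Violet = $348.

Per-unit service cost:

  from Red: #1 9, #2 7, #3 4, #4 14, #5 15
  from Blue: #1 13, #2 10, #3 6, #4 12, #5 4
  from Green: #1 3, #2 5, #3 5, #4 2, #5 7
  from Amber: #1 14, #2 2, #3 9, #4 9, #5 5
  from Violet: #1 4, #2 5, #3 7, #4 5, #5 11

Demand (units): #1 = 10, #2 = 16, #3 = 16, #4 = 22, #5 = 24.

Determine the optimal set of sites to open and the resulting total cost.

For any fixed open set, each delivery zone goes to its cheapest open site; total = fixed + service.
{Green}: #1→Green 3·10=30, #2→Green 5·16=80, #3→Green 5·16=80, #4→Green 2·22=44, #5→Green 7·24=168. Service 402; fixed 149; total 551.
{Green, Amber}: #1→Green 3·10=30, #2→Amber 2·16=32, #3→Green 5·16=80, #4→Green 2·22=44, #5→Amber 5·24=120. Service 306; fixed 260; total 566.
{Red, Green}: #1→Green 3·10=30, #2→Green 5·16=80, #3→Red 4·16=64, #4→Green 2·22=44, #5→Green 7·24=168. Service 386; fixed 279; total 665.
{Red, Blue, Green, Amber, Violet}: service 266 + fixed 1150 = 1416
No other subset beats 551.

Open Green only; minimum total cost 551.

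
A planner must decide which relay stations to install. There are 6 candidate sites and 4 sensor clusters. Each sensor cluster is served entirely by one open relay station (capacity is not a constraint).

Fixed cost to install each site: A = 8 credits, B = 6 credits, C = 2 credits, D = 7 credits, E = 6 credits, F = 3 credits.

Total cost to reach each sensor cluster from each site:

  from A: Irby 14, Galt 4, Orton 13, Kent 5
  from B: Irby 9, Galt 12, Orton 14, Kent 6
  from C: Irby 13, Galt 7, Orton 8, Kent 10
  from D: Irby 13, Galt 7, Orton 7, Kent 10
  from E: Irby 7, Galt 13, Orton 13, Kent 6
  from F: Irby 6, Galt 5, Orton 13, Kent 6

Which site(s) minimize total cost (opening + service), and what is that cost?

Open C and F; minimum total cost 30.

For any fixed open set, each sensor cluster goes to its cheapest open site; total = fixed + service.
{C, F}: Irby→F 6, Galt→F 5, Orton→C 8, Kent→F 6. Service 25; fixed 5; total 30.
{F}: service 30 + fixed 3 = 33
{D, F}: Irby→F 6, Galt→F 5, Orton→D 7, Kent→F 6. Service 24; fixed 10; total 34.
{A, B, C, D, E, F}: service 22 + fixed 32 = 54
No other subset beats 30.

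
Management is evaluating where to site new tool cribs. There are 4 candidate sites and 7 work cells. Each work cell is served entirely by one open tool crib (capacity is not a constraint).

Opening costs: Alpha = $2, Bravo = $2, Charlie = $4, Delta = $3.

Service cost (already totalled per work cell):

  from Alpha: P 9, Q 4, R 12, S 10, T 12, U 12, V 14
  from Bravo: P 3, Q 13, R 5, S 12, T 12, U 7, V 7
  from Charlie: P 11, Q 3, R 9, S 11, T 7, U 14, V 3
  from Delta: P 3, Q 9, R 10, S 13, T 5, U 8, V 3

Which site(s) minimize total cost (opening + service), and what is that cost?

For any fixed open set, each work cell goes to its cheapest open site; total = fixed + service.
{Alpha, Bravo, Delta}: P→Bravo 3, Q→Alpha 4, R→Bravo 5, S→Alpha 10, T→Delta 5, U→Bravo 7, V→Delta 3. Service 37; fixed 7; total 44.
{Bravo, Charlie}: service 39 + fixed 6 = 45
{Alpha, Bravo, Charlie}: P→Bravo 3, Q→Charlie 3, R→Bravo 5, S→Alpha 10, T→Charlie 7, U→Bravo 7, V→Charlie 3. Service 38; fixed 8; total 46.
{Alpha, Bravo, Charlie, Delta}: service 36 + fixed 11 = 47
No other subset beats 44.

Open Alpha, Bravo and Delta; minimum total cost 44.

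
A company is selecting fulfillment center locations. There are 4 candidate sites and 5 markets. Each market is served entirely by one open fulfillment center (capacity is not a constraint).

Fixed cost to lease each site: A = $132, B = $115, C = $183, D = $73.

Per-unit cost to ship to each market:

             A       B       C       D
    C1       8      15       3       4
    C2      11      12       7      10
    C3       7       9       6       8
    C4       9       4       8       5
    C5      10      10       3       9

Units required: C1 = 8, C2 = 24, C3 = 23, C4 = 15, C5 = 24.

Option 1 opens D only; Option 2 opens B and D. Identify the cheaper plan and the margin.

Option 1: {D}: C1→D 4·8=32, C2→D 10·24=240, C3→D 8·23=184, C4→D 5·15=75, C5→D 9·24=216. Service 747; fixed 73; total 820.
Option 2: {B, D}: C1→D 4·8=32, C2→D 10·24=240, C3→D 8·23=184, C4→B 4·15=60, C5→D 9·24=216. Service 732; fixed 188; total 920.
Difference: |820 − 920| = 100.

Option 1 is cheaper by 100.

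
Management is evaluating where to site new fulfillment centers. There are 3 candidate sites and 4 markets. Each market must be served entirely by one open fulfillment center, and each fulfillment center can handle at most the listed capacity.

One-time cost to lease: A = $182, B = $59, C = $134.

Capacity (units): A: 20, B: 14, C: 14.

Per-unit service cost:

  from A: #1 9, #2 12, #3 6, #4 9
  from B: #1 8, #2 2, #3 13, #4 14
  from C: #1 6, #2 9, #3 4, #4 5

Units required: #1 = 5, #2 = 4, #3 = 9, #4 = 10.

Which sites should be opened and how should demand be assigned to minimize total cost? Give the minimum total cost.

Minimum total cost: 407

Open {B, C}: #1→C 6·5=30, #2→B 2·4=8, #3→C 4·9=36, #4→B 14·10=140.
Loads: B carries 14/14, C carries 14/14. Service 214; fixed 193; total 407.
Next best feasible plan costs 433.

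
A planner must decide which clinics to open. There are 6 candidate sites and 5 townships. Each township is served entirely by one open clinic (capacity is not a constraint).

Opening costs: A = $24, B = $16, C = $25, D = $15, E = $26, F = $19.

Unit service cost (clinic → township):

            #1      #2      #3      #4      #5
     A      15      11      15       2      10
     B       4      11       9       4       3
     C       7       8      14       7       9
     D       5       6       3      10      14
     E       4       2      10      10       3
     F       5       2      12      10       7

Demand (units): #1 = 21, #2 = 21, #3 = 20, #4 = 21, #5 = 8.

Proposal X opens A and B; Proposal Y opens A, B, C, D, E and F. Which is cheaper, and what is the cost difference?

Proposal Y is cheaper by 224.

Proposal X: {A, B}: #1→B 4·21=84, #2→A 11·21=231, #3→B 9·20=180, #4→A 2·21=42, #5→B 3·8=24. Service 561; fixed 40; total 601.
Proposal Y: {A, B, C, D, E, F}: #1→B 4·21=84, #2→E 2·21=42, #3→D 3·20=60, #4→A 2·21=42, #5→B 3·8=24. Service 252; fixed 125; total 377.
Difference: |601 − 377| = 224.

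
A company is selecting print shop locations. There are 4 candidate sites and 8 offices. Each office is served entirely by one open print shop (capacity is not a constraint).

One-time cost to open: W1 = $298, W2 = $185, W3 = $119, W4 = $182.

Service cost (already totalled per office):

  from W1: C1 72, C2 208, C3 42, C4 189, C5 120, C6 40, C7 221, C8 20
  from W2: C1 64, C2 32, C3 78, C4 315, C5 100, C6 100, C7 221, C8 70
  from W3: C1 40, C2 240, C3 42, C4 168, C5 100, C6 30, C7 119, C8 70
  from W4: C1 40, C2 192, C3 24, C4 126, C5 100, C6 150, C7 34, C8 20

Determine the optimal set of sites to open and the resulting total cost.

Open W2 and W4; minimum total cost 843.

For any fixed open set, each office goes to its cheapest open site; total = fixed + service.
{W2, W4}: C1→W4 40, C2→W2 32, C3→W4 24, C4→W4 126, C5→W2 100, C6→W2 100, C7→W4 34, C8→W4 20. Service 476; fixed 367; total 843.
{W3, W4}: C1→W3 40, C2→W4 192, C3→W4 24, C4→W4 126, C5→W3 100, C6→W3 30, C7→W4 34, C8→W4 20. Service 566; fixed 301; total 867.
{W4}: service 686 + fixed 182 = 868
{W1, W2, W3, W4}: C1→W3 40, C2→W2 32, C3→W4 24, C4→W4 126, C5→W2 100, C6→W3 30, C7→W4 34, C8→W1 20. Service 406; fixed 784; total 1190.
No other subset beats 843.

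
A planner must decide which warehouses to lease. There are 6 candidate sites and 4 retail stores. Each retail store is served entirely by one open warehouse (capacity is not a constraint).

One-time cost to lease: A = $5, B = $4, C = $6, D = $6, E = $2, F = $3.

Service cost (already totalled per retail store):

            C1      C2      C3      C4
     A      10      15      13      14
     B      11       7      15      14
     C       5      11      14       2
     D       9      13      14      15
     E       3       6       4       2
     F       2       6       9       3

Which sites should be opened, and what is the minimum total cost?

For any fixed open set, each retail store goes to its cheapest open site; total = fixed + service.
{E}: C1→E 3, C2→E 6, C3→E 4, C4→E 2. Service 15; fixed 2; total 17.
{E, F}: service 14 + fixed 5 = 19
{B, E}: C1→E 3, C2→E 6, C3→E 4, C4→E 2. Service 15; fixed 6; total 21.
{A, B, C, D, E, F}: service 14 + fixed 26 = 40
No other subset beats 17.

Open E only; minimum total cost 17.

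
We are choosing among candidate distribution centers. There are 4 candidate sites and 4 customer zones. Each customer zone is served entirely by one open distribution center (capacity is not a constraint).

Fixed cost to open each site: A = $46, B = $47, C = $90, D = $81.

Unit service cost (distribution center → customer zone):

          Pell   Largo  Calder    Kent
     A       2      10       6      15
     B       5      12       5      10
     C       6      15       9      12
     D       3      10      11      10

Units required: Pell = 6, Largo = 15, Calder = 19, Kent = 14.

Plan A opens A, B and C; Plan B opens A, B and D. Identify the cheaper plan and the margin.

Plan B is cheaper by 9.

Plan A: {A, B, C}: Pell→A 2·6=12, Largo→A 10·15=150, Calder→B 5·19=95, Kent→B 10·14=140. Service 397; fixed 183; total 580.
Plan B: {A, B, D}: Pell→A 2·6=12, Largo→A 10·15=150, Calder→B 5·19=95, Kent→B 10·14=140. Service 397; fixed 174; total 571.
Difference: |580 − 571| = 9.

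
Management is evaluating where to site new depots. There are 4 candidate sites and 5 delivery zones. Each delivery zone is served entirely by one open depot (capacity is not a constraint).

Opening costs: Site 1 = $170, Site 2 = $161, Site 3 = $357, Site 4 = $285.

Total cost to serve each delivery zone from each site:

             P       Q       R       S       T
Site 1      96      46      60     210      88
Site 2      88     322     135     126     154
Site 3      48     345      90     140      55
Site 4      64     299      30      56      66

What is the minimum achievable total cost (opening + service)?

Minimum total cost: 670

For any fixed open set, each delivery zone goes to its cheapest open site; total = fixed + service.
{Site 1}: P→Site 1 96, Q→Site 1 46, R→Site 1 60, S→Site 1 210, T→Site 1 88. Service 500; fixed 170; total 670.
{Site 1, Site 4}: service 262 + fixed 455 = 717
{Site 1, Site 2}: P→Site 2 88, Q→Site 1 46, R→Site 1 60, S→Site 2 126, T→Site 1 88. Service 408; fixed 331; total 739.
{Site 1, Site 2, Site 3, Site 4}: service 235 + fixed 973 = 1208
No other subset beats 670.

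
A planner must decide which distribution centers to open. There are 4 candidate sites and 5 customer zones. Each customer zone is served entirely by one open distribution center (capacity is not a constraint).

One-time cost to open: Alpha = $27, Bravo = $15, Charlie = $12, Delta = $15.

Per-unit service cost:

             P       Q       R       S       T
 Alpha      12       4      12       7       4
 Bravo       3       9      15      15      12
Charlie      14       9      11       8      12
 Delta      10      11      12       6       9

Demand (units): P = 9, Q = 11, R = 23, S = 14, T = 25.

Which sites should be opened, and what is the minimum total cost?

For any fixed open set, each customer zone goes to its cheapest open site; total = fixed + service.
{Alpha, Bravo, Charlie}: P→Bravo 3·9=27, Q→Alpha 4·11=44, R→Charlie 11·23=253, S→Alpha 7·14=98, T→Alpha 4·25=100. Service 522; fixed 54; total 576.
{Alpha, Bravo, Charlie, Delta}: service 508 + fixed 69 = 577
{Alpha, Bravo}: service 545 + fixed 42 = 587
{Charlie}: P→Charlie 14·9=126, Q→Charlie 9·11=99, R→Charlie 11·23=253, S→Charlie 8·14=112, T→Charlie 12·25=300. Service 890; fixed 12; total 902.
No other subset beats 576.

Open Alpha, Bravo and Charlie; minimum total cost 576.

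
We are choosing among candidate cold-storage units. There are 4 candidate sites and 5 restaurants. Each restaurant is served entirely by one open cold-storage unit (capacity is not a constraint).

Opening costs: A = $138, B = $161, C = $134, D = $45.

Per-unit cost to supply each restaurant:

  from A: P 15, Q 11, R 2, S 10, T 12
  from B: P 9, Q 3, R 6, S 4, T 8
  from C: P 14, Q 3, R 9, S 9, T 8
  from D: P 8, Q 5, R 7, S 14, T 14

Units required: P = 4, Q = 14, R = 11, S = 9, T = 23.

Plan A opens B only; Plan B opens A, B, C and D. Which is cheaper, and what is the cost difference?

Plan A is cheaper by 269.

Plan A: {B}: P→B 9·4=36, Q→B 3·14=42, R→B 6·11=66, S→B 4·9=36, T→B 8·23=184. Service 364; fixed 161; total 525.
Plan B: {A, B, C, D}: P→D 8·4=32, Q→B 3·14=42, R→A 2·11=22, S→B 4·9=36, T→B 8·23=184. Service 316; fixed 478; total 794.
Difference: |525 − 794| = 269.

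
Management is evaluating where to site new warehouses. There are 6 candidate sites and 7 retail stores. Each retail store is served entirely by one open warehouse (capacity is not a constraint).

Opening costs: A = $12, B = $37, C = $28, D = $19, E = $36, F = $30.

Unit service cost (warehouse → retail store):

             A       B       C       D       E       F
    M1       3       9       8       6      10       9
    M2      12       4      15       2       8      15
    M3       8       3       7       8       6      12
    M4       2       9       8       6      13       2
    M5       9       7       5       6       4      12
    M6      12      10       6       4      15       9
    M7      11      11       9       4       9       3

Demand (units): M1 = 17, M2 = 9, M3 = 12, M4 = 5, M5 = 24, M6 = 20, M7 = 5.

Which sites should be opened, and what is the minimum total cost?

For any fixed open set, each retail store goes to its cheapest open site; total = fixed + service.
{A, D, E}: M1→A 3·17=51, M2→D 2·9=18, M3→E 6·12=72, M4→A 2·5=10, M5→E 4·24=96, M6→D 4·20=80, M7→D 4·5=20. Service 347; fixed 67; total 414.
{A, B, D, E}: service 311 + fixed 104 = 415
{A, B, D}: service 359 + fixed 68 = 427
{A, B, C, D, E, F}: service 306 + fixed 162 = 468
No other subset beats 414.

Open A, D and E; minimum total cost 414.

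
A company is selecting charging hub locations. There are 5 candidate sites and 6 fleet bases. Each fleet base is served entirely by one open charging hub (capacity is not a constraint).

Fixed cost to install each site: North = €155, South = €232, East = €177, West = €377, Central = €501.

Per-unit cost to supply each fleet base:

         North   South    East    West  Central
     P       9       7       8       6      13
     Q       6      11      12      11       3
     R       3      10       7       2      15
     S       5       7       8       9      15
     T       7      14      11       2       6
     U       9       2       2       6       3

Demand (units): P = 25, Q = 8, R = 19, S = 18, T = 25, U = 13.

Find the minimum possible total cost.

For any fixed open set, each fleet base goes to its cheapest open site; total = fixed + service.
{North}: P→North 9·25=225, Q→North 6·8=48, R→North 3·19=57, S→North 5·18=90, T→North 7·25=175, U→North 9·13=117. Service 712; fixed 155; total 867.
{North, East}: service 596 + fixed 332 = 928
{West}: P→West 6·25=150, Q→West 11·8=88, R→West 2·19=38, S→West 9·18=162, T→West 2·25=50, U→West 6·13=78. Service 566; fixed 377; total 943.
{North, South, East, West, Central}: service 378 + fixed 1442 = 1820
No other subset beats 867.

Minimum total cost: 867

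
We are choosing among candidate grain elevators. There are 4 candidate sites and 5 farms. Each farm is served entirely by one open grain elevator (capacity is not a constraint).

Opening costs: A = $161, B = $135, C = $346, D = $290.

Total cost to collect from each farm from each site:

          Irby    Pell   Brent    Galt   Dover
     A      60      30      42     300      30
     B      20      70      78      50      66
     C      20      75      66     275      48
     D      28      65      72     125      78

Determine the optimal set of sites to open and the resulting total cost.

For any fixed open set, each farm goes to its cheapest open site; total = fixed + service.
{B}: Irby→B 20, Pell→B 70, Brent→B 78, Galt→B 50, Dover→B 66. Service 284; fixed 135; total 419.
{A, B}: Irby→B 20, Pell→A 30, Brent→A 42, Galt→B 50, Dover→A 30. Service 172; fixed 296; total 468.
{A}: Irby→A 60, Pell→A 30, Brent→A 42, Galt→A 300, Dover→A 30. Service 462; fixed 161; total 623.
{A, B, C, D}: Irby→B 20, Pell→A 30, Brent→A 42, Galt→B 50, Dover→A 30. Service 172; fixed 932; total 1104.
No other subset beats 419.

Open B only; minimum total cost 419.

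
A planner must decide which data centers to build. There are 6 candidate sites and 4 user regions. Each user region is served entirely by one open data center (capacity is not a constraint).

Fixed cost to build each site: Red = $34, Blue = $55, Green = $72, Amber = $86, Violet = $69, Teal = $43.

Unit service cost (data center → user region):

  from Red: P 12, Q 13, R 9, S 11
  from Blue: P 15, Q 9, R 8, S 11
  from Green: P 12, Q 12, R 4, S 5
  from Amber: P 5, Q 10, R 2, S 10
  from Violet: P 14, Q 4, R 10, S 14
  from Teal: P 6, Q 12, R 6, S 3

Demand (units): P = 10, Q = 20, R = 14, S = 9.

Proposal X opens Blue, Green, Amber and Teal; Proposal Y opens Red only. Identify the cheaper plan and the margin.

Proposal X is cheaper by 98.

Proposal X: {Blue, Green, Amber, Teal}: P→Amber 5·10=50, Q→Blue 9·20=180, R→Amber 2·14=28, S→Teal 3·9=27. Service 285; fixed 256; total 541.
Proposal Y: {Red}: P→Red 12·10=120, Q→Red 13·20=260, R→Red 9·14=126, S→Red 11·9=99. Service 605; fixed 34; total 639.
Difference: |541 − 639| = 98.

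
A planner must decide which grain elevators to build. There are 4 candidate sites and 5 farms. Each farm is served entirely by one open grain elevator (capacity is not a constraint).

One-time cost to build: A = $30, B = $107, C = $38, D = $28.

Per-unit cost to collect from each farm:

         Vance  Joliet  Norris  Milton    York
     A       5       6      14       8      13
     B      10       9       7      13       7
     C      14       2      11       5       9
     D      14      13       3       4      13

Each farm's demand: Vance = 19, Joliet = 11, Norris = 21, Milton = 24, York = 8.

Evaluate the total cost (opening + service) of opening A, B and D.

Total cost: 541

Each farm is assigned to its cheapest site among the open ones.
{A, B, D}: Vance→A 5·19=95, Joliet→A 6·11=66, Norris→D 3·21=63, Milton→D 4·24=96, York→B 7·8=56. Service 376; fixed 165; total 541.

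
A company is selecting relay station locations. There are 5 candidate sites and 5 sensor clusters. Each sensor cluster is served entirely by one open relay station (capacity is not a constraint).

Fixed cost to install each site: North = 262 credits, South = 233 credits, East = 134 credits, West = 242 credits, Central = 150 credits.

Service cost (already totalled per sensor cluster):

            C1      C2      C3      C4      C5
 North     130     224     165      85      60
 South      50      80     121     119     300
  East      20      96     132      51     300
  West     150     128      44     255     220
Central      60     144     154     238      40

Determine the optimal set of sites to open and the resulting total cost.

Open East and Central; minimum total cost 623.

For any fixed open set, each sensor cluster goes to its cheapest open site; total = fixed + service.
{East, Central}: C1→East 20, C2→East 96, C3→East 132, C4→East 51, C5→Central 40. Service 339; fixed 284; total 623.
{East}: C1→East 20, C2→East 96, C3→East 132, C4→East 51, C5→East 300. Service 599; fixed 134; total 733.
{North, East}: service 359 + fixed 396 = 755
{North, South, East, West, Central}: service 235 + fixed 1021 = 1256
No other subset beats 623.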